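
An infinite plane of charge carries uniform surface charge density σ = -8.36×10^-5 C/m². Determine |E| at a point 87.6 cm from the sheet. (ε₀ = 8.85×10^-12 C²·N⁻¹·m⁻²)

The symmetry is planar: E is normal to the sheet and the same magnitude on both sides. Take a pillbox straddling the sheet with end-cap area A.
Only the two end caps contribute flux: Φ = 2EA. With Q_enc = σA, Gauss's law gives E = |σ|/(2ε₀).
E = |σ|/(2ε₀) = (8.36×10^-5)/(2·8.85×10^-12) = 4.72×10^6 N/C.

|E| = 4.72×10^6 N/C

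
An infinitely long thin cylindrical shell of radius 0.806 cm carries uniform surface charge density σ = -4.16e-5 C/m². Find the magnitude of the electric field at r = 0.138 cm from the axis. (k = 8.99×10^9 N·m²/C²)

E = 0 (no enclosed charge)

Take a coaxial cylindrical Gaussian surface of radius r = 0.138 cm and length L (r < 0.806 cm, inside the shell).
All the surface charge lies outside this cylinder: Q_enc = 0, hence E = 0.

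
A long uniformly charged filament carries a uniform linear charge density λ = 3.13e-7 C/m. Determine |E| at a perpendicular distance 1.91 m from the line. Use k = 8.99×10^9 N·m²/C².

By cylindrical symmetry E is radial; use a coaxial Gaussian cylinder of radius 1.91 m and length L.
Q_enc = λL, so λ_enc = 3.13×10^-7 C/m.
Applying ∮E·dA = Q_enc/ε₀ with the end caps contributing no flux:
E = 2k|λ_enc|/r = 2(8.99×10^9)(3.13×10^-7)/(1.91) = 2.95e3 N/C.

E ≈ 2.95×10^3 N/C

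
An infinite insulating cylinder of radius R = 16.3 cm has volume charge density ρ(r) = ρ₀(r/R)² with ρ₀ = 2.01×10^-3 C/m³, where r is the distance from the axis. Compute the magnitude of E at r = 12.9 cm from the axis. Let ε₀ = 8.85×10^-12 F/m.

|E| = 4.59×10^6 V/m

By cylindrical symmetry E is radial; use a coaxial Gaussian cylinder of radius 12.9 cm and length L (r < R).
Integrating ρ over the cross-section to radius r: λ_enc = (2πρ₀/R²) ∫₀^r r'^3 dr' = 2πρ₀ r^4/(4·R²) = 3.291×10^-5 C/m.
Since E is radial and uniform over the curved surface, Φ = E·2πrL = Q_enc/ε₀ = λ_enc L/ε₀.
E = |λ_enc|/(2πε₀r) = (3.291×10^-5)/(2π·8.85×10^-12·0.129) = 4.59×10^6 N/C.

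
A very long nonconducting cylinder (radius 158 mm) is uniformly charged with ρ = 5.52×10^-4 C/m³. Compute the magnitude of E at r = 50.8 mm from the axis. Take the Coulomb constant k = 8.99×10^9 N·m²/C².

Take a coaxial cylindrical Gaussian surface of radius r = 50.8 mm and length L (r < R).
Charge inside radius r per length L is ρ·πr²·L, so λ_enc = ρπr² = 4.475×10^-6 C/m.
By Gauss's law (flux through the curved wall only), E·2πrL = λ_enc L/ε₀.
E = 2k|λ_enc|/r = 2(8.99×10^9)(4.475×10^-6)/(0.0508) = 1.58e6 N/C.

|E| ≈ 1.58×10^6 N/C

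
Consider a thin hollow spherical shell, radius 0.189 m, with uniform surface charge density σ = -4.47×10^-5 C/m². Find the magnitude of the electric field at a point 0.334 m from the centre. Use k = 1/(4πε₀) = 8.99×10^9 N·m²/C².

|E| = 1.62×10^6 V/m

Symmetry ⇒ E = E(r) r̂. Gaussian sphere of radius r = 0.334 m (r > 0.189 m).
The entire shell is enclosed: Q_enc = σ·4πR² = (-4.47e-5)·4π·(0.189)² = -2.007×10^-5 C.
By Gauss's law, ∮E·dA = E·4πr² = Q_enc/ε₀.
E = k|Q_enc|/r² = (8.99×10^9)(2.007×10^-5)/(0.334)² = 1.62e6 N/C.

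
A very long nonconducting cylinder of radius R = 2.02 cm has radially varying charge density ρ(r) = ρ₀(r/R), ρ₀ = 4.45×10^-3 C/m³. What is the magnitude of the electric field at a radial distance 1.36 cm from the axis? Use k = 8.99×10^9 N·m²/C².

Choose a coaxial cylinder of radius r = 1.36 cm (arbitrary length L) as the Gaussian surface (r < R).
λ_enc = ∫₀^r ρ(r')·2πr' dr' = (2πρ₀/R)·r^3/3 = 1.161e-6 C/m.
Applying ∮E·dA = Q_enc/ε₀ with the end caps contributing no flux:
E = 2k|λ_enc|/r = 2(8.99×10^9)(1.161e-6)/(0.0136) = 1.53×10^6 N/C.

E ≈ 1.53×10^6 V/m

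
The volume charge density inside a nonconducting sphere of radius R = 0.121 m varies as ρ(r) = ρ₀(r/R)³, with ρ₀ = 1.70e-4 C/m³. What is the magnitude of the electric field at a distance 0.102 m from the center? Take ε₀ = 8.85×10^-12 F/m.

Use a concentric Gaussian sphere at r = 0.102 m (r < R).
Q_enc = ∫₀^r ρ(r')·4πr'² dr' = (4πρ₀/R³) ∫₀^r r'^5 dr' = 4πρ₀ r^6/(6·R³) = 2.263×10^-7 C.
Since E is radial and uniform over the Gaussian sphere, Φ = E·4πr² = Q_enc/ε₀.
E = |Q_enc|/(4πε₀r²) = (2.263×10^-7)/(4π·8.85×10^-12·(0.102)²) = 1.96×10^5 N/C.

|E| ≈ 1.96×10^5 V/m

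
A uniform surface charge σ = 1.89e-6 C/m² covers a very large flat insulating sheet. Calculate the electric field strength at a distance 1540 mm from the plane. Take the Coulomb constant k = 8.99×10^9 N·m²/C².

1.07e5 V/m

By planar symmetry E is perpendicular to the sheet and uniform; use a Gaussian pillbox with flat faces of area A on each side of the sheet.
Only the two end caps contribute flux: Φ = 2EA. With Q_enc = σA, Gauss's law gives E = |σ|/(2ε₀).
E = 2πk|σ| = 2π(8.99×10^9)(1.89e-6) = 1.07e5 N/C.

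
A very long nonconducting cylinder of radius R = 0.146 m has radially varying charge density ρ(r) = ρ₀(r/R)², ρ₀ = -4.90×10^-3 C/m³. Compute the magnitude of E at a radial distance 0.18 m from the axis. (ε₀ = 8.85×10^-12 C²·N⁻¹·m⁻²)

Choose a coaxial cylinder of radius r = 0.18 m (arbitrary length L) as the Gaussian surface (r > R, full charge per length enclosed).
λ_enc = 2π ∫₀^R ρ₀(r'/R)^2 r' dr' = 2πρ₀R²/4 = -1.641e-4 C/m.
Gauss's law: E·2πrL = λ_enc L/ε₀.
E = |λ_enc|/(2πε₀r) = (1.641×10^-4)/(2π·8.85×10^-12·0.18) = 1.64e7 N/C.

|E| ≈ 1.64e7 V/m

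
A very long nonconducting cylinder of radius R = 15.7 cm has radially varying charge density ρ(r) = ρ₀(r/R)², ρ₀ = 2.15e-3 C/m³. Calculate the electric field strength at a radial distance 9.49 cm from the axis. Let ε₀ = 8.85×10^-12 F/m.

Choose a coaxial cylinder of radius r = 9.49 cm (arbitrary length L) as the Gaussian surface (r < R).
Integrating ρ over the cross-section to radius r: λ_enc = (2πρ₀/R²) ∫₀^r r'^3 dr' = 2πρ₀ r^4/(4·R²) = 1.111×10^-5 C/m.
Since E is radial and uniform over the curved surface, Φ = E·2πrL = Q_enc/ε₀ = λ_enc L/ε₀.
E = |λ_enc|/(2πε₀r) = (1.111×10^-5)/(2π·8.85×10^-12·0.0949) = 2.11×10^6 N/C.

E = 2.11e6 N/C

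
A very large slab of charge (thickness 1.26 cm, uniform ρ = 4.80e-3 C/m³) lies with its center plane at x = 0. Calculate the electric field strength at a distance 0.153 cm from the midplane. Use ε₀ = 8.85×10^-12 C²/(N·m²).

|E| = 8.30×10^5 N/C

By symmetry E is perpendicular to the slab. A Gaussian pillbox from −0.153 cm to +0.153 cm (face area A) lies entirely within the slab.
Q_enc = ρ·(2x)·A and flux = 2EA, so 2EA = 2ρxA/ε₀ ⇒ E = |ρ|x/ε₀.
E = (4.80×10^-3)(0.00153)/(8.85×10^-12) = 8.30×10^5 N/C.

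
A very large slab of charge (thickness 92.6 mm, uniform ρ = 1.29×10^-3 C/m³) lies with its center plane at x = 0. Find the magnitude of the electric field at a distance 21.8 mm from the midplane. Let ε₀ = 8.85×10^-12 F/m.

By symmetry E is perpendicular to the slab. A Gaussian pillbox from −21.8 mm to +21.8 mm (face area A) lies entirely within the slab.
Q_enc = ρ·(2x)·A and flux = 2EA, so 2EA = 2ρxA/ε₀ ⇒ E = |ρ|x/ε₀.
E = (1.29e-3)(0.0218)/(8.85×10^-12) = 3.18×10^6 N/C.

|E| ≈ 3.18e6 N/C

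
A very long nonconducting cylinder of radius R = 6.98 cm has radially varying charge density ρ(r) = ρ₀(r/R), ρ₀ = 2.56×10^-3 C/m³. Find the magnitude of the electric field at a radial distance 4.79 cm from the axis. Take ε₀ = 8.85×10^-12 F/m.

E = 3.17e6 N/C

By cylindrical symmetry E is radial; use a coaxial Gaussian cylinder of radius 4.79 cm and length L (r < R).
λ_enc = ∫₀^r ρ(r')·2πr' dr' = (2πρ₀/R)·r^3/3 = 8.442e-6 C/m.
Applying ∮E·dA = Q_enc/ε₀ with the end caps contributing no flux:
E = |λ_enc|/(2πε₀r) = (8.442×10^-6)/(2π·8.85×10^-12·0.0479) = 3.17×10^6 N/C.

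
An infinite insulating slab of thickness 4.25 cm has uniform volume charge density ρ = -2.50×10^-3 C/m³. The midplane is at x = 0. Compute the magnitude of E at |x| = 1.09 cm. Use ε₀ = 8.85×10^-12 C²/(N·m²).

|E| ≈ 3.08×10^6 V/m

By symmetry E is perpendicular to the slab. A Gaussian pillbox from −1.09 cm to +1.09 cm (face area A) lies entirely within the slab.
Q_enc = ρ·(2x)·A and flux = 2EA, so 2EA = 2ρxA/ε₀ ⇒ E = |ρ|x/ε₀.
E = (2.50×10^-3)(0.0109)/(8.85×10^-12) = 3.08×10^6 N/C.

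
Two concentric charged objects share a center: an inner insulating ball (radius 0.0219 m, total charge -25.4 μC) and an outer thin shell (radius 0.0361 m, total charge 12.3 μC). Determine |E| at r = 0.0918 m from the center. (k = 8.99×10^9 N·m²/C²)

Take a concentric spherical Gaussian surface of radius r = 0.0918 m (r > 0.0361 m, enclosing both).
Q_enc = (-25.4 μC) + (12.3 μC) = -1.31×10^-5 C.
By Gauss's law, ∮E·dA = E·4πr² = Q_enc/ε₀.
E = k|Q_enc|/r² = (8.99×10^9)(1.31×10^-5)/(0.0918)² = 1.40×10^7 N/C.

1.40×10^7 N/C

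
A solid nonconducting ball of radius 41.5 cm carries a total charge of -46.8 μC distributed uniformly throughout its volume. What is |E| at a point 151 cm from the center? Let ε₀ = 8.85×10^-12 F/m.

Use a concentric Gaussian sphere at r = 151 cm (r > R, so the entire charge is enclosed).
Q_enc = -46.8 μC = -4.68e-5 C.
By Gauss's law, ∮E·dA = E·4πr² = Q_enc/ε₀.
E = |Q_enc|/(4πε₀r²) = (4.68e-5)/(4π·8.85×10^-12·(1.51)²) = 1.85×10^5 N/C.

E ≈ 1.85×10^5 V/m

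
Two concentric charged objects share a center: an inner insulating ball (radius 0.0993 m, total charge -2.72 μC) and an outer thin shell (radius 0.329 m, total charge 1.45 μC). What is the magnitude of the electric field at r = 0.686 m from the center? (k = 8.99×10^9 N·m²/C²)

2.43×10^4 N/C

Symmetry ⇒ E = E(r) r̂. Gaussian sphere of radius r = 0.686 m (r > 0.329 m, enclosing both).
Q_enc = (-2.72 μC) + (1.45 μC) = -1.27×10^-6 C.
By Gauss's law, ∮E·dA = E·4πr² = Q_enc/ε₀.
E = k|Q_enc|/r² = (8.99×10^9)(1.27×10^-6)/(0.686)² = 2.43×10^4 N/C.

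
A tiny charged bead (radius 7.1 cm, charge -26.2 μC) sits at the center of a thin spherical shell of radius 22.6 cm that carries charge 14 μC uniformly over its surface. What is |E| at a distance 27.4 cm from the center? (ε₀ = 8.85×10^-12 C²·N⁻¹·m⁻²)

|E| = 1.46e6 N/C

Take a concentric spherical Gaussian surface of radius r = 27.4 cm (r > 22.6 cm, enclosing both).
Q_enc = (-26.2 μC) + (14 μC) = -1.22×10^-5 C.
Since E is radial and uniform over the Gaussian sphere, Φ = E·4πr² = Q_enc/ε₀.
E = |Q_enc|/(4πε₀r²) = (1.22×10^-5)/(4π·8.85×10^-12·(0.274)²) = 1.46×10^6 N/C.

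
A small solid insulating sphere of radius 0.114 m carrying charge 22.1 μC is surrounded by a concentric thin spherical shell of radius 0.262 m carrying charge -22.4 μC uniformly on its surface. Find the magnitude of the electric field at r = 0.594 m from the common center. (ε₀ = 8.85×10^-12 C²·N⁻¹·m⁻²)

Take a concentric spherical Gaussian surface of radius r = 0.594 m (r > 0.262 m, enclosing both).
Q_enc = (22.1 μC) + (-22.4 μC) = -3.00e-7 C.
Gauss's law: E·4πr² = Q_enc/ε₀.
E = |Q_enc|/(4πε₀r²) = (3.00×10^-7)/(4π·8.85×10^-12·(0.594)²) = 7.65e3 N/C.

E ≈ 7.65×10^3 N/C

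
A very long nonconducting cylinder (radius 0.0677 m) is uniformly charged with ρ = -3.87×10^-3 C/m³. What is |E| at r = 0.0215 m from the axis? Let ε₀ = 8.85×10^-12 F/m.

E ≈ 4.70e6 V/m

Coaxial Gaussian cylinder, radius r = 0.0215 m, length L (r < R).
Charge inside radius r per length L is ρ·πr²·L, so λ_enc = ρπr² = -5.62×10^-6 C/m.
Applying ∮E·dA = Q_enc/ε₀ with the end caps contributing no flux:
E = |λ_enc|/(2πε₀r) = (5.62×10^-6)/(2π·8.85×10^-12·0.0215) = 4.70×10^6 N/C.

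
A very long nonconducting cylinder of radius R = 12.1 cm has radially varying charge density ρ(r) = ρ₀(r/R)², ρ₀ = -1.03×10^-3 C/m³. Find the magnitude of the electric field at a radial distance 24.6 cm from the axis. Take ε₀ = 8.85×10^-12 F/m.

By cylindrical symmetry E is radial; use a coaxial Gaussian cylinder of radius 24.6 cm and length L (r > R, full charge per length enclosed).
λ_enc = 2π ∫₀^R ρ₀(r'/R)^2 r' dr' = 2πρ₀R²/4 = -2.369e-5 C/m.
By Gauss's law (flux through the curved wall only), E·2πrL = λ_enc L/ε₀.
E = |λ_enc|/(2πε₀r) = (2.369×10^-5)/(2π·8.85×10^-12·0.246) = 1.73e6 N/C.

1.73e6 V/m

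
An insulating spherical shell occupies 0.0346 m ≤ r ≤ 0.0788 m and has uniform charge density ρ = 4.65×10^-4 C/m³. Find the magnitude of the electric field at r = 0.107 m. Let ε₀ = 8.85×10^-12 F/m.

Use a concentric Gaussian sphere at r = 0.107 m (r > 0.0788 m, enclosing the whole shell).
Q_enc = ρ·(4π/3)(b³ − a³) = (4.65×10^-4)·(4π/3)·((0.0788)³ − (0.0346)³) = 8.724×10^-7 C.
Gauss's law: E·4πr² = Q_enc/ε₀.
E = |Q_enc|/(4πε₀r²) = (8.724e-7)/(4π·8.85×10^-12·(0.107)²) = 6.85e5 N/C.

|E| ≈ 6.85×10^5 V/m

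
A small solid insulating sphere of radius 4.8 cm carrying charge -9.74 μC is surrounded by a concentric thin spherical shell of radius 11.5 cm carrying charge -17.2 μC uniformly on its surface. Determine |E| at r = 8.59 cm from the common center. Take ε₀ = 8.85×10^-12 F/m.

Use a concentric Gaussian sphere at r = 8.59 cm (between the bodies, 4.8 cm < r < 11.5 cm).
Only the inner charge is enclosed; the outer shell contributes nothing inside itself. Q_enc = -9.74 μC = -9.74×10^-6 C.
Since E is radial and uniform over the Gaussian sphere, Φ = E·4πr² = Q_enc/ε₀.
E = |Q_enc|/(4πε₀r²) = (9.74e-6)/(4π·8.85×10^-12·(0.0859)²) = 1.19e7 N/C.

|E| ≈ 1.19e7 N/C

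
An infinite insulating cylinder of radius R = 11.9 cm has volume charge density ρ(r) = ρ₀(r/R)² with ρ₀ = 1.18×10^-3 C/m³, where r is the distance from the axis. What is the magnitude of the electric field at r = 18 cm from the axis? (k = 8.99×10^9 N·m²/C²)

2.62×10^6 N/C

Choose a coaxial cylinder of radius r = 18 cm (arbitrary length L) as the Gaussian surface (r > R, full charge per length enclosed).
λ_enc = 2π ∫₀^R ρ₀(r'/R)^2 r' dr' = 2πρ₀R²/4 = 2.625×10^-5 C/m.
Applying ∮E·dA = Q_enc/ε₀ with the end caps contributing no flux:
E = 2k|λ_enc|/r = 2(8.99×10^9)(2.625×10^-5)/(0.18) = 2.62×10^6 N/C.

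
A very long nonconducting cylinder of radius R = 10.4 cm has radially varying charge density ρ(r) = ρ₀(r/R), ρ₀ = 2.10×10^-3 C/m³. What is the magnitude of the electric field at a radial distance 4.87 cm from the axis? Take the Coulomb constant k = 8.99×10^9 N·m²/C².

E ≈ 1.80×10^6 V/m

Coaxial Gaussian cylinder, radius r = 4.87 cm, length L (r < R).
Integrating ρ over the cross-section to radius r: λ_enc = (2πρ₀/R) ∫₀^r r'^2 dr' = 2πρ₀ r^3/(3·R) = 4.885×10^-6 C/m.
Since E is radial and uniform over the curved surface, Φ = E·2πrL = Q_enc/ε₀ = λ_enc L/ε₀.
E = 2k|λ_enc|/r = 2(8.99×10^9)(4.885×10^-6)/(0.0487) = 1.80×10^6 N/C.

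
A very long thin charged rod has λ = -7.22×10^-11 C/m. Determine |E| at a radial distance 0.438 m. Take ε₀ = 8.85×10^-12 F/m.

Choose a coaxial cylinder of radius r = 0.438 m (arbitrary length L) as the Gaussian surface.
Q_enc = λL, so λ_enc = -7.22×10^-11 C/m.
Since E is radial and uniform over the curved surface, Φ = E·2πrL = Q_enc/ε₀ = λ_enc L/ε₀.
E = |λ_enc|/(2πε₀r) = (7.22e-11)/(2π·8.85×10^-12·0.438) = 2.96 N/C.

|E| ≈ 2.96 N/C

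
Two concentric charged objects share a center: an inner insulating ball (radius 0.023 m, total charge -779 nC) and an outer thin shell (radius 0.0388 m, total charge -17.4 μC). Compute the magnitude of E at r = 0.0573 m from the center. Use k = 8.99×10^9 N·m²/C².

|E| ≈ 4.98e7 N/C

Symmetry ⇒ E = E(r) r̂. Gaussian sphere of radius r = 0.0573 m (r > 0.0388 m, enclosing both).
Q_enc = (-779 nC) + (-17.4 μC) = -1.818e-5 C.
Since E is radial and uniform over the Gaussian sphere, Φ = E·4πr² = Q_enc/ε₀.
E = k|Q_enc|/r² = (8.99×10^9)(1.818×10^-5)/(0.0573)² = 4.98×10^7 N/C.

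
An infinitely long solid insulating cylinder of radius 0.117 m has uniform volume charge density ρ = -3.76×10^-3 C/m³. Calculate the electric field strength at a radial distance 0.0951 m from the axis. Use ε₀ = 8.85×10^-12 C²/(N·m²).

2.02×10^7 N/C

Take a coaxial cylindrical Gaussian surface of radius r = 0.0951 m and length L (r < R).
Charge inside radius r per length L is ρ·πr²·L, so λ_enc = ρπr² = -1.068×10^-4 C/m.
Since E is radial and uniform over the curved surface, Φ = E·2πrL = Q_enc/ε₀ = λ_enc L/ε₀.
E = |λ_enc|/(2πε₀r) = (1.068e-4)/(2π·8.85×10^-12·0.0951) = 2.02e7 N/C.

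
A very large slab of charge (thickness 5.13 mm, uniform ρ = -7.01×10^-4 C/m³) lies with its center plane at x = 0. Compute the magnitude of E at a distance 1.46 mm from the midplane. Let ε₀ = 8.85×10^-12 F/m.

|E| = 1.16×10^5 N/C

By symmetry E is perpendicular to the slab. A Gaussian pillbox from −1.46 mm to +1.46 mm (face area A) lies entirely within the slab.
Q_enc = ρ·(2x)·A and flux = 2EA, so 2EA = 2ρxA/ε₀ ⇒ E = |ρ|x/ε₀.
E = (7.01×10^-4)(0.00146)/(8.85×10^-12) = 1.16e5 N/C.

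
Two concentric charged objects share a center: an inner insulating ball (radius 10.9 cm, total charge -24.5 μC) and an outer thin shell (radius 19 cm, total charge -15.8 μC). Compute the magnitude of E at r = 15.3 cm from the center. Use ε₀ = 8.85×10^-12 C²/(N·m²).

|E| ≈ 9.41×10^6 V/m

Take a concentric spherical Gaussian surface of radius r = 15.3 cm (between the bodies, 10.9 cm < r < 19 cm).
The shell at 19 cm lies outside the Gaussian surface, so Q_enc = -24.5 μC = -2.45e-5 C.
By Gauss's law, ∮E·dA = E·4πr² = Q_enc/ε₀.
E = |Q_enc|/(4πε₀r²) = (2.45×10^-5)/(4π·8.85×10^-12·(0.153)²) = 9.41e6 N/C.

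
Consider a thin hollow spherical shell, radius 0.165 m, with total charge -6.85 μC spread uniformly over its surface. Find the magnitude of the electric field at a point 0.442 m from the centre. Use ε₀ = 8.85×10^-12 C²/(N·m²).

E = 3.15×10^5 N/C

By spherical symmetry E is radial; choose a Gaussian sphere of radius r = 0.442 m (r > 0.165 m).
The entire shell is enclosed: Q_enc = -6.85×10^-6 C.
Gauss's law: E·4πr² = Q_enc/ε₀.
E = |Q_enc|/(4πε₀r²) = (6.85×10^-6)/(4π·8.85×10^-12·(0.442)²) = 3.15e5 N/C.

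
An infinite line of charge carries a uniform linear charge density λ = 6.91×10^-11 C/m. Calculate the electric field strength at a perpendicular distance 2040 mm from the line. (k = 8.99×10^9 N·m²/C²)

0.609 N/C

Coaxial Gaussian cylinder, radius r = 2040 mm, length L.
Q_enc = λL, so λ_enc = 6.91e-11 C/m.
Gauss's law: E·2πrL = λ_enc L/ε₀.
E = 2k|λ_enc|/r = 2(8.99×10^9)(6.91×10^-11)/(2.04) = 0.609 N/C.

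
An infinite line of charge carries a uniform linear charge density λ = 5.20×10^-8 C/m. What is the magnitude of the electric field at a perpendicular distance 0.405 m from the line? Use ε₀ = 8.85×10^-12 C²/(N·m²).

Choose a coaxial cylinder of radius r = 0.405 m (arbitrary length L) as the Gaussian surface.
Q_enc = λL, so λ_enc = 5.20×10^-8 C/m.
Gauss's law: E·2πrL = λ_enc L/ε₀.
E = |λ_enc|/(2πε₀r) = (5.20×10^-8)/(2π·8.85×10^-12·0.405) = 2.31e3 N/C.

E = 2.31e3 N/C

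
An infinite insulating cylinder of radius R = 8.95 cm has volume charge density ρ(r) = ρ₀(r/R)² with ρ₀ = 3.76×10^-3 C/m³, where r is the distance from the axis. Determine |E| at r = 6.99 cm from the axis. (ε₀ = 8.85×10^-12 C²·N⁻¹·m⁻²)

Choose a coaxial cylinder of radius r = 6.99 cm (arbitrary length L) as the Gaussian surface (r < R).
Integrating ρ over the cross-section to radius r: λ_enc = (2πρ₀/R²) ∫₀^r r'^3 dr' = 2πρ₀ r^4/(4·R²) = 1.76×10^-5 C/m.
Gauss's law: E·2πrL = λ_enc L/ε₀.
E = |λ_enc|/(2πε₀r) = (1.76×10^-5)/(2π·8.85×10^-12·0.0699) = 4.53×10^6 N/C.

|E| = 4.53e6 N/C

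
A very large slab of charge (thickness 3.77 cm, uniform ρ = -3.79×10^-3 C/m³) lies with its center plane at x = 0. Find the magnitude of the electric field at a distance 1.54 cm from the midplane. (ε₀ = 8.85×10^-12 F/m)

By symmetry E is perpendicular to the slab. A Gaussian pillbox from −1.54 cm to +1.54 cm (face area A) lies entirely within the slab.
Q_enc = ρ·(2x)·A and flux = 2EA, so 2EA = 2ρxA/ε₀ ⇒ E = |ρ|x/ε₀.
E = (3.79×10^-3)(0.0154)/(8.85×10^-12) = 6.60e6 N/C.

|E| = 6.60×10^6 N/C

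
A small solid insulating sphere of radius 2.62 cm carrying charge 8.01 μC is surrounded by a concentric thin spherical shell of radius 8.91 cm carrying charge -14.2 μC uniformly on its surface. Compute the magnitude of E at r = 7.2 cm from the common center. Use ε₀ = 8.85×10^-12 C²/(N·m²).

By spherical symmetry E is radial; choose a Gaussian sphere of radius r = 7.2 cm (between the bodies, 2.62 cm < r < 8.91 cm).
Only the inner charge is enclosed; the outer shell contributes nothing inside itself. Q_enc = 8.01 μC = 8.01×10^-6 C.
Applying ∮E·dA = Q_enc/ε₀ with Φ = E(4πr²):
E = |Q_enc|/(4πε₀r²) = (8.01×10^-6)/(4π·8.85×10^-12·(0.072)²) = 1.39×10^7 N/C.

|E| ≈ 1.39×10^7 N/C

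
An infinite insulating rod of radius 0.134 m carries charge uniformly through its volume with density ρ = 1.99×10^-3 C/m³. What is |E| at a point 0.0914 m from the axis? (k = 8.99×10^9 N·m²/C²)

By cylindrical symmetry E is radial; use a coaxial Gaussian cylinder of radius 0.0914 m and length L (r < R).
Charge inside radius r per length L is ρ·πr²·L, so λ_enc = ρπr² = 5.223×10^-5 C/m.
Since E is radial and uniform over the curved surface, Φ = E·2πrL = Q_enc/ε₀ = λ_enc L/ε₀.
E = 2k|λ_enc|/r = 2(8.99×10^9)(5.223×10^-5)/(0.0914) = 1.03×10^7 N/C.

1.03×10^7 N/C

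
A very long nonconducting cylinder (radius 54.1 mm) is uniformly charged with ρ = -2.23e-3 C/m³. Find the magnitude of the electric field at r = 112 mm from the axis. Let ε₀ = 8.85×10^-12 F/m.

|E| ≈ 3.29×10^6 V/m

Choose a coaxial cylinder of radius r = 112 mm (arbitrary length L) as the Gaussian surface (r > 54.1 mm, full cross-section enclosed).
λ_enc = ρ·πR² = (-2.23×10^-3)π(0.0541)² = -2.05×10^-5 C/m.
Gauss's law: E·2πrL = λ_enc L/ε₀.
E = |λ_enc|/(2πε₀r) = (2.05×10^-5)/(2π·8.85×10^-12·0.112) = 3.29e6 N/C.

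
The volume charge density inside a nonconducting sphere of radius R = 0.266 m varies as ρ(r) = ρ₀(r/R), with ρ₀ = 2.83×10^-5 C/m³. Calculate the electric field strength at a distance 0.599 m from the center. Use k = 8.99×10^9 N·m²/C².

Take a concentric spherical Gaussian surface of radius r = 0.599 m (r > R, all charge enclosed).
Q_enc = 4π ∫₀^R ρ₀(r'/R)^1 r'² dr' = 4πρ₀R³/4 = 1.673×10^-6 C.
By Gauss's law, ∮E·dA = E·4πr² = Q_enc/ε₀.
E = k|Q_enc|/r² = (8.99×10^9)(1.673e-6)/(0.599)² = 4.19×10^4 N/C.

E = 4.19×10^4 N/C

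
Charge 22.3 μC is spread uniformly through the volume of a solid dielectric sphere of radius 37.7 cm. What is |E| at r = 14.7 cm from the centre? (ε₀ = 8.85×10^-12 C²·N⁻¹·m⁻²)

|E| = 5.50×10^5 N/C

Use a concentric Gaussian sphere at r = 14.7 cm (r < R).
For a uniform sphere the enclosed fraction is (r/R)³, so Q_enc = (22.3 μC)(0.147/0.377)³ = 1.322×10^-6 C.
By Gauss's law, ∮E·dA = E·4πr² = Q_enc/ε₀.
E = |Q_enc|/(4πε₀r²) = (1.322e-6)/(4π·8.85×10^-12·(0.147)²) = 5.50e5 N/C.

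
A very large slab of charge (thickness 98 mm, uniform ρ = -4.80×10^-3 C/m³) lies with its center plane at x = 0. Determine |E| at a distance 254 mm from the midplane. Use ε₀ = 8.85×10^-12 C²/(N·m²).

2.66e7 N/C

The point |x| = 254 mm lies outside the slab (half-thickness 0.049 m). A symmetric pillbox spanning the full slab encloses Q_enc = ρ·d·A.
Flux = 2EA ⇒ E = |ρ|d/(2ε₀), independent of distance outside.
E = (4.80×10^-3)(0.098)/(2·8.85×10^-12) = 2.66e7 N/C.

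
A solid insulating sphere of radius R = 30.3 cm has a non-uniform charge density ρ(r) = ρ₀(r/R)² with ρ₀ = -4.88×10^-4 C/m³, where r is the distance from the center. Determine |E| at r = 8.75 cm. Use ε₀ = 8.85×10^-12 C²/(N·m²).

|E| ≈ 8.05×10^4 N/C

Use a concentric Gaussian sphere at r = 8.75 cm (r < R).
Integrate the density: Q_enc = 4π ∫₀^r ρ₀(r'/R)^2 r'² dr' = 4πρ₀ r^5/(5·R²) = -6.852e-8 C.
Gauss's law: E·4πr² = Q_enc/ε₀.
E = |Q_enc|/(4πε₀r²) = (6.852×10^-8)/(4π·8.85×10^-12·(0.0875)²) = 8.05e4 N/C.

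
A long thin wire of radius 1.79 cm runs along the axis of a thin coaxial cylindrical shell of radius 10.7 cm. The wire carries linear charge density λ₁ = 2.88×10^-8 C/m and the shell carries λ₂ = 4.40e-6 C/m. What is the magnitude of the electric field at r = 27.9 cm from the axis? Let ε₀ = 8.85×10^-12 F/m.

E ≈ 2.85e5 V/m

Choose a coaxial cylinder of radius r = 27.9 cm (arbitrary length L) as the Gaussian surface (r > 10.7 cm, enclosing both).
λ_enc = λ₁ + λ₂ = (2.88e-8) + (4.40×10^-6) = 4.429×10^-6 C/m.
By Gauss's law (flux through the curved wall only), E·2πrL = λ_enc L/ε₀.
E = |λ_enc|/(2πε₀r) = (4.429×10^-6)/(2π·8.85×10^-12·0.279) = 2.85×10^5 N/C.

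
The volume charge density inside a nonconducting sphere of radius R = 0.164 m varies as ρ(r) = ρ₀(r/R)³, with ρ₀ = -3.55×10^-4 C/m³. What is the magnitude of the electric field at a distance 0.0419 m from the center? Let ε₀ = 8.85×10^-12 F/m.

Take a concentric spherical Gaussian surface of radius r = 0.0419 m (r < R).
Integrate the density: Q_enc = 4π ∫₀^r ρ₀(r'/R)^3 r'² dr' = 4πρ₀ r^6/(6·R³) = -9.121×10^-10 C.
Since E is radial and uniform over the Gaussian sphere, Φ = E·4πr² = Q_enc/ε₀.
E = |Q_enc|/(4πε₀r²) = (9.121×10^-10)/(4π·8.85×10^-12·(0.0419)²) = 4.67e3 N/C.

|E| ≈ 4.67e3 N/C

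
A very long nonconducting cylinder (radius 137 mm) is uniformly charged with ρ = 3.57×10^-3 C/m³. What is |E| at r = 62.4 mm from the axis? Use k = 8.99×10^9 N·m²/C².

E = 1.26e7 V/m

Coaxial Gaussian cylinder, radius r = 62.4 mm, length L (r < R).
Charge inside radius r per length L is ρ·πr²·L, so λ_enc = ρπr² = 4.367×10^-5 C/m.
Gauss's law: E·2πrL = λ_enc L/ε₀.
E = 2k|λ_enc|/r = 2(8.99×10^9)(4.367×10^-5)/(0.0624) = 1.26×10^7 N/C.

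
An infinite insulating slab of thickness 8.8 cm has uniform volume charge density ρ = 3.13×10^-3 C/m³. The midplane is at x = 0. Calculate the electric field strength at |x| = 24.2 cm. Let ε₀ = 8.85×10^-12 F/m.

The point |x| = 24.2 cm lies outside the slab (half-thickness 0.044 m). A symmetric pillbox spanning the full slab encloses Q_enc = ρ·d·A.
Flux = 2EA ⇒ E = |ρ|d/(2ε₀), independent of distance outside.
E = (3.13×10^-3)(0.088)/(2·8.85×10^-12) = 1.56×10^7 N/C.

1.56×10^7 N/C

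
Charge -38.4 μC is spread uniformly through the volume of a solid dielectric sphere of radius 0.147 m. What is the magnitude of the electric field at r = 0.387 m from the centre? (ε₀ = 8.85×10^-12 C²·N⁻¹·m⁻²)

2.31×10^6 V/m

By spherical symmetry E is radial; choose a Gaussian sphere of radius r = 0.387 m (r > R, so the entire charge is enclosed).
Q_enc = -38.4 μC = -3.84×10^-5 C.
Applying ∮E·dA = Q_enc/ε₀ with Φ = E(4πr²):
E = |Q_enc|/(4πε₀r²) = (3.84e-5)/(4π·8.85×10^-12·(0.387)²) = 2.31×10^6 N/C.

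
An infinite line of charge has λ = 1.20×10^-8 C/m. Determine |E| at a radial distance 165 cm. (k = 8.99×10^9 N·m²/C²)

E = 131 V/m

By cylindrical symmetry E is radial; use a coaxial Gaussian cylinder of radius 165 cm and length L.
Q_enc = λL, so λ_enc = 1.20e-8 C/m.
By Gauss's law (flux through the curved wall only), E·2πrL = λ_enc L/ε₀.
E = 2k|λ_enc|/r = 2(8.99×10^9)(1.20×10^-8)/(1.65) = 131 N/C.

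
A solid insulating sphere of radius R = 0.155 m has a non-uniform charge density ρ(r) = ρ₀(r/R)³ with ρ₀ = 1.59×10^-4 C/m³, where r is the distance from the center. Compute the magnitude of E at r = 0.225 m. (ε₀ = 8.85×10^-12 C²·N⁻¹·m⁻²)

|E| = 2.20×10^5 V/m

Take a concentric spherical Gaussian surface of radius r = 0.225 m (r > R, all charge enclosed).
Q_enc = 4π ∫₀^R ρ₀(r'/R)^3 r'² dr' = 4πρ₀R³/6 = 1.24×10^-6 C.
Applying ∮E·dA = Q_enc/ε₀ with Φ = E(4πr²):
E = |Q_enc|/(4πε₀r²) = (1.24e-6)/(4π·8.85×10^-12·(0.225)²) = 2.20e5 N/C.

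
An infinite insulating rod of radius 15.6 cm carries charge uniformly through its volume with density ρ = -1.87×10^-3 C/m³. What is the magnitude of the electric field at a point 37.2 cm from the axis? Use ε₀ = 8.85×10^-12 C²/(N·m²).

6.91e6 N/C

By cylindrical symmetry E is radial; use a coaxial Gaussian cylinder of radius 37.2 cm and length L (r > 15.6 cm, full cross-section enclosed).
λ_enc = ρ·πR² = (-1.87×10^-3)π(0.156)² = -1.43e-4 C/m.
Since E is radial and uniform over the curved surface, Φ = E·2πrL = Q_enc/ε₀ = λ_enc L/ε₀.
E = |λ_enc|/(2πε₀r) = (1.43e-4)/(2π·8.85×10^-12·0.372) = 6.91e6 N/C.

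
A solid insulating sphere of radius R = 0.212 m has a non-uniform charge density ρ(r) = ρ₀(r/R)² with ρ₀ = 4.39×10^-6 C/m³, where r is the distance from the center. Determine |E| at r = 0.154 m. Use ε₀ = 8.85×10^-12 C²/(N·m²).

8.06×10^3 N/C

Use a concentric Gaussian sphere at r = 0.154 m (r < R).
Integrate the density: Q_enc = 4π ∫₀^r ρ₀(r'/R)^2 r'² dr' = 4πρ₀ r^5/(5·R²) = 2.126×10^-8 C.
Applying ∮E·dA = Q_enc/ε₀ with Φ = E(4πr²):
E = |Q_enc|/(4πε₀r²) = (2.126e-8)/(4π·8.85×10^-12·(0.154)²) = 8.06×10^3 N/C.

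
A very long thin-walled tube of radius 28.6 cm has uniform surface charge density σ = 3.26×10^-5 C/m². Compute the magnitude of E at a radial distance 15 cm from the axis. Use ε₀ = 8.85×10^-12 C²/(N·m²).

Coaxial Gaussian cylinder, radius r = 15 cm, length L (r < 28.6 cm, inside the shell).
No charge is enclosed, so Gauss's law gives E·2πrL = 0 ⇒ E = 0.

E = 0 (no enclosed charge)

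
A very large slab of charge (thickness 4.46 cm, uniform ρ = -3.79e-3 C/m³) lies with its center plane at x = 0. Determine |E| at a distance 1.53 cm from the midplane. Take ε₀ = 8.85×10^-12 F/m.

|E| ≈ 6.55e6 N/C

By symmetry E is perpendicular to the slab. A Gaussian pillbox from −1.53 cm to +1.53 cm (face area A) lies entirely within the slab.
Q_enc = ρ·(2x)·A and flux = 2EA, so 2EA = 2ρxA/ε₀ ⇒ E = |ρ|x/ε₀.
E = (3.79×10^-3)(0.0153)/(8.85×10^-12) = 6.55e6 N/C.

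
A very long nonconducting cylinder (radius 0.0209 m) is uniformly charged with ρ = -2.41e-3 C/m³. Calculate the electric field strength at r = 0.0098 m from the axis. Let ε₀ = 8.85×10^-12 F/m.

|E| ≈ 1.33×10^6 N/C

By cylindrical symmetry E is radial; use a coaxial Gaussian cylinder of radius 0.0098 m and length L (r < R).
Enclosed charge per unit length: λ_enc = ρ·πr² = (-2.41×10^-3)π(0.0098)² = -7.271×10^-7 C/m.
Applying ∮E·dA = Q_enc/ε₀ with the end caps contributing no flux:
E = |λ_enc|/(2πε₀r) = (7.271×10^-7)/(2π·8.85×10^-12·0.0098) = 1.33×10^6 N/C.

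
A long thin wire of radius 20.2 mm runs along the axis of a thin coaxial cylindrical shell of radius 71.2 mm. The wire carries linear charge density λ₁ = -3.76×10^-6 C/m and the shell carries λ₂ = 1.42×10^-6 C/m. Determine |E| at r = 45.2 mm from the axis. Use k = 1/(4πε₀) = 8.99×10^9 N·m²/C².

Coaxial Gaussian cylinder, radius r = 45.2 mm, length L (between the conductors, 20.2 mm < r < 71.2 mm).
The shell at 71.2 mm lies outside the Gaussian surface, so λ_enc = λ₁ = -3.76×10^-6 C/m.
By Gauss's law (flux through the curved wall only), E·2πrL = λ_enc L/ε₀.
E = 2k|λ_enc|/r = 2(8.99×10^9)(3.76×10^-6)/(0.0452) = 1.50×10^6 N/C.

E ≈ 1.50×10^6 N/C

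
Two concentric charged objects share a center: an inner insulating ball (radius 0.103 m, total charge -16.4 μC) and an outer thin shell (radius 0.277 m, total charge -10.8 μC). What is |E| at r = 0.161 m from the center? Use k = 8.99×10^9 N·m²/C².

Symmetry ⇒ E = E(r) r̂. Gaussian sphere of radius r = 0.161 m (between the bodies, 0.103 m < r < 0.277 m).
Only the inner charge is enclosed; the outer shell contributes nothing inside itself. Q_enc = -16.4 μC = -1.64×10^-5 C.
By Gauss's law, ∮E·dA = E·4πr² = Q_enc/ε₀.
E = k|Q_enc|/r² = (8.99×10^9)(1.64×10^-5)/(0.161)² = 5.69×10^6 N/C.

|E| ≈ 5.69×10^6 V/m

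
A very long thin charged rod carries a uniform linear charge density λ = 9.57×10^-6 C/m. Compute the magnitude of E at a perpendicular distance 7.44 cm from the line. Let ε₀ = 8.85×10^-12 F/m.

2.31×10^6 V/m

Coaxial Gaussian cylinder, radius r = 7.44 cm, length L.
Q_enc = λL, so λ_enc = 9.57×10^-6 C/m.
Gauss's law: E·2πrL = λ_enc L/ε₀.
E = |λ_enc|/(2πε₀r) = (9.57×10^-6)/(2π·8.85×10^-12·0.0744) = 2.31×10^6 N/C.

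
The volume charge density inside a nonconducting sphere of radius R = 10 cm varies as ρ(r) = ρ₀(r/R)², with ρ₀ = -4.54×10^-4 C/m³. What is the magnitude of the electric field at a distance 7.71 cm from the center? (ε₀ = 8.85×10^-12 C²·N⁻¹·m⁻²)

By spherical symmetry E is radial; choose a Gaussian sphere of radius r = 7.71 cm (r < R).
Q_enc = ∫₀^r ρ(r')·4πr'² dr' = (4πρ₀/R²) ∫₀^r r'^4 dr' = 4πρ₀ r^5/(5·R²) = -3.109×10^-7 C.
Gauss's law: E·4πr² = Q_enc/ε₀.
E = |Q_enc|/(4πε₀r²) = (3.109×10^-7)/(4π·8.85×10^-12·(0.0771)²) = 4.70×10^5 N/C.

|E| = 4.70e5 N/C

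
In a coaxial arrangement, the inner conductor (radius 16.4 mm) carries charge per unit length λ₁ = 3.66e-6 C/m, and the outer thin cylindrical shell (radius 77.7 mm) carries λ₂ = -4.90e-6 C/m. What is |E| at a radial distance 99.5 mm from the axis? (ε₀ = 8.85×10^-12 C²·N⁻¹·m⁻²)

|E| ≈ 2.24×10^5 V/m

Choose a coaxial cylinder of radius r = 99.5 mm (arbitrary length L) as the Gaussian surface (r > 77.7 mm, enclosing both).
λ_enc = λ₁ + λ₂ = (3.66×10^-6) + (-4.90e-6) = -1.24×10^-6 C/m.
Applying ∮E·dA = Q_enc/ε₀ with the end caps contributing no flux:
E = |λ_enc|/(2πε₀r) = (1.24×10^-6)/(2π·8.85×10^-12·0.0995) = 2.24×10^5 N/C.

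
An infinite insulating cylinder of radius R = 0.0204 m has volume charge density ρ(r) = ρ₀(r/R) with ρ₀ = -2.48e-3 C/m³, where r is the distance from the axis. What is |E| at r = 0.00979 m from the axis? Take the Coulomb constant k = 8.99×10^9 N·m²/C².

Coaxial Gaussian cylinder, radius r = 0.00979 m, length L (r < R).
λ_enc = ∫₀^r ρ(r')·2πr' dr' = (2πρ₀/R)·r^3/3 = -2.389×10^-7 C/m.
Gauss's law: E·2πrL = λ_enc L/ε₀.
E = 2k|λ_enc|/r = 2(8.99×10^9)(2.389×10^-7)/(0.00979) = 4.39×10^5 N/C.

|E| ≈ 4.39e5 N/C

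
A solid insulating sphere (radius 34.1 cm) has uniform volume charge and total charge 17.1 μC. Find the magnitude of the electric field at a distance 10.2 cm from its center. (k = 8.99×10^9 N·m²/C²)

|E| ≈ 3.95×10^5 N/C

By spherical symmetry E is radial; choose a Gaussian sphere of radius r = 10.2 cm (r < R).
For a uniform sphere the enclosed fraction is (r/R)³, so Q_enc = (17.1 μC)(0.102/0.341)³ = 4.577×10^-7 C.
Applying ∮E·dA = Q_enc/ε₀ with Φ = E(4πr²):
E = k|Q_enc|/r² = (8.99×10^9)(4.577e-7)/(0.102)² = 3.95×10^5 N/C.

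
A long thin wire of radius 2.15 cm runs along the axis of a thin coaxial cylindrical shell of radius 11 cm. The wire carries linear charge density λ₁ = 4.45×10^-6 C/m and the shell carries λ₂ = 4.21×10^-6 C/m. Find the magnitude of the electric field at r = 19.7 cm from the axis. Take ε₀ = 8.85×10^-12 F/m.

E ≈ 7.91×10^5 N/C

Take a coaxial cylindrical Gaussian surface of radius r = 19.7 cm and length L (r > 11 cm, enclosing both).
λ_enc = λ₁ + λ₂ = (4.45×10^-6) + (4.21e-6) = 8.66×10^-6 C/m.
Since E is radial and uniform over the curved surface, Φ = E·2πrL = Q_enc/ε₀ = λ_enc L/ε₀.
E = |λ_enc|/(2πε₀r) = (8.66e-6)/(2π·8.85×10^-12·0.197) = 7.91×10^5 N/C.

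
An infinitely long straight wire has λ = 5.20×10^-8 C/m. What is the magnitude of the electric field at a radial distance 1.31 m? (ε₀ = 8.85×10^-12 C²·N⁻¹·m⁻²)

Choose a coaxial cylinder of radius r = 1.31 m (arbitrary length L) as the Gaussian surface.
Q_enc = λL, so λ_enc = 5.20e-8 C/m.
By Gauss's law (flux through the curved wall only), E·2πrL = λ_enc L/ε₀.
E = |λ_enc|/(2πε₀r) = (5.20e-8)/(2π·8.85×10^-12·1.31) = 714 N/C.

714 V/m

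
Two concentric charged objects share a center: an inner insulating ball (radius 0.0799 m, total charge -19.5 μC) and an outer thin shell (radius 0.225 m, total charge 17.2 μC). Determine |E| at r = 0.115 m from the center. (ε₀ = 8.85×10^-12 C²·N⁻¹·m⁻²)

Use a concentric Gaussian sphere at r = 0.115 m (between the bodies, 0.0799 m < r < 0.225 m).
The shell at 0.225 m lies outside the Gaussian surface, so Q_enc = -19.5 μC = -1.95×10^-5 C.
Gauss's law: E·4πr² = Q_enc/ε₀.
E = |Q_enc|/(4πε₀r²) = (1.95×10^-5)/(4π·8.85×10^-12·(0.115)²) = 1.33e7 N/C.

E = 1.33×10^7 V/m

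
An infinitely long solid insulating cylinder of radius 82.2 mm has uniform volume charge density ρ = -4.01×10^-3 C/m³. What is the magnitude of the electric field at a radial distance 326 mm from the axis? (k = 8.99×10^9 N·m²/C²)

4.69×10^6 N/C

By cylindrical symmetry E is radial; use a coaxial Gaussian cylinder of radius 326 mm and length L (r > 82.2 mm, full cross-section enclosed).
λ_enc = ρ·πR² = (-4.01×10^-3)π(0.0822)² = -8.512×10^-5 C/m.
By Gauss's law (flux through the curved wall only), E·2πrL = λ_enc L/ε₀.
E = 2k|λ_enc|/r = 2(8.99×10^9)(8.512e-5)/(0.326) = 4.69×10^6 N/C.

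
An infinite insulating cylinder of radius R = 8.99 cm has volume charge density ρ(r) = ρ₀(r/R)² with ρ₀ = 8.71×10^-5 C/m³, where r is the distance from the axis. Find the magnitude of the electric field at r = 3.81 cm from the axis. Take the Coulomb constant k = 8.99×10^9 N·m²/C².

Coaxial Gaussian cylinder, radius r = 3.81 cm, length L (r < R).
λ_enc = ∫₀^r ρ(r')·2πr' dr' = (2πρ₀/R²)·r^4/4 = 3.567×10^-8 C/m.
Since E is radial and uniform over the curved surface, Φ = E·2πrL = Q_enc/ε₀ = λ_enc L/ε₀.
E = 2k|λ_enc|/r = 2(8.99×10^9)(3.567×10^-8)/(0.0381) = 1.68e4 N/C.

E = 1.68×10^4 N/C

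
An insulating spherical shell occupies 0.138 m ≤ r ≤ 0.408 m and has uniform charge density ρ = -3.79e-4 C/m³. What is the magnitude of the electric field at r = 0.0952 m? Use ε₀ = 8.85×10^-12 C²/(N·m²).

E = 0 (no enclosed charge)

Take a concentric spherical Gaussian surface of radius r = 0.0952 m (r < 0.138 m, inside the empty cavity).
Q_enc = 0 (all charge lies at larger r); Gauss's law gives E = 0.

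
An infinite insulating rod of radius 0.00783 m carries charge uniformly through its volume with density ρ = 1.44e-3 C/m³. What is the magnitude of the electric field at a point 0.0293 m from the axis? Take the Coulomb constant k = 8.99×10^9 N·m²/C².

Coaxial Gaussian cylinder, radius r = 0.0293 m, length L (r > 0.00783 m, full cross-section enclosed).
λ_enc = ρ·πR² = (1.44×10^-3)π(0.00783)² = 2.774e-7 C/m.
Since E is radial and uniform over the curved surface, Φ = E·2πrL = Q_enc/ε₀ = λ_enc L/ε₀.
E = 2k|λ_enc|/r = 2(8.99×10^9)(2.774×10^-7)/(0.0293) = 1.70e5 N/C.

E = 1.70×10^5 N/C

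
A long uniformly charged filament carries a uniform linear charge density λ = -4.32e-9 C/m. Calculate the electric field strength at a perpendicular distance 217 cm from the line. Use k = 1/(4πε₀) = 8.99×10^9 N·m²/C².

By cylindrical symmetry E is radial; use a coaxial Gaussian cylinder of radius 217 cm and length L.
Q_enc = λL, so λ_enc = -4.32×10^-9 C/m.
By Gauss's law (flux through the curved wall only), E·2πrL = λ_enc L/ε₀.
E = 2k|λ_enc|/r = 2(8.99×10^9)(4.32e-9)/(2.17) = 35.8 N/C.

|E| ≈ 35.8 N/C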